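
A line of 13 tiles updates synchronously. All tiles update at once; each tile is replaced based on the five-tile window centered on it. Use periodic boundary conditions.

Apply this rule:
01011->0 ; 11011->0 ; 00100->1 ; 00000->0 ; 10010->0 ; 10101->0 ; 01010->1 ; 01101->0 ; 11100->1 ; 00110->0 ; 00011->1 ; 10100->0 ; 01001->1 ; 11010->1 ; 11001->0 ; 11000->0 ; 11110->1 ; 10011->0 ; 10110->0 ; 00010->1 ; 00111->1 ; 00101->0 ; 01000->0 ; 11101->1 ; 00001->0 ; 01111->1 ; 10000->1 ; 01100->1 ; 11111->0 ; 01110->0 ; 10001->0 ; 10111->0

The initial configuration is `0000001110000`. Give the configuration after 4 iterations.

1000010001010

iteration 1: 0000011010100
iteration 2: 0000100101001
iteration 3: 0101110010101
iteration 4: 1000010001010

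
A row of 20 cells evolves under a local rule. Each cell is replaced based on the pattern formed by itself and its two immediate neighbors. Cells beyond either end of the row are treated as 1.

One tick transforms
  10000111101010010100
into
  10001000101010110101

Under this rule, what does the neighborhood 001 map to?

At position 4 the neighborhood is 001; the next row has 1 there.

1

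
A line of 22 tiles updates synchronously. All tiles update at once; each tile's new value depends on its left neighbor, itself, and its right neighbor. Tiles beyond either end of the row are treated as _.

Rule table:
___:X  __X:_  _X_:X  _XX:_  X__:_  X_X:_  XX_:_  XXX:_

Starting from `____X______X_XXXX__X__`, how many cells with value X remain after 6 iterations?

XXX_X_XXXX_X_______X_X
____X______X_XXXXX_X_X
XXX_X_XXXX_X_______X_X  (repeats iteration 1; period 2)
iteration 6: ____X______X_XXXXX_X_X
count of X: 9

9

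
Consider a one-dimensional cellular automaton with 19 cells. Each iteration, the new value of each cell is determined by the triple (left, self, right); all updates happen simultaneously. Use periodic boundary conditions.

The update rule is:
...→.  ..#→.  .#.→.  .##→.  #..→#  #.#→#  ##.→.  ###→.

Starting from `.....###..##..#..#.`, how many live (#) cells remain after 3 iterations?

........#...#..#..#
#........#...#..#..
.#........#...#..#.
count of #: 4

4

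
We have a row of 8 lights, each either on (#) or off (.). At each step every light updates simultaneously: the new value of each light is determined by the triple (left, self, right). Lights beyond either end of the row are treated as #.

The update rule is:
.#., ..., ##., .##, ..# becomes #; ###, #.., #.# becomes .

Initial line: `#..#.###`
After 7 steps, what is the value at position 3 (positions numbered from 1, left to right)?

#

step 1: #.##.#..
step 2: #.##.#.#
step 3: #.##.#.#  (fixed point — unchanged through step 7)
position 3 holds #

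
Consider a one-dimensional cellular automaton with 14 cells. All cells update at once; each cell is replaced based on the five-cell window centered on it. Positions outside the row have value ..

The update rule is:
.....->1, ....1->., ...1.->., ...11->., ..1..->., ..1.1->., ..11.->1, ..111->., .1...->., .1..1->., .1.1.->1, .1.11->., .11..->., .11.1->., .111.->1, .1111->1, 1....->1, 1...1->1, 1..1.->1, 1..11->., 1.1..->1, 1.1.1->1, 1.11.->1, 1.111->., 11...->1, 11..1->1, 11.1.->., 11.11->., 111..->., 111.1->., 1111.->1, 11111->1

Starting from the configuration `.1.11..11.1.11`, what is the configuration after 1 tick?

...1.1.1..1.1.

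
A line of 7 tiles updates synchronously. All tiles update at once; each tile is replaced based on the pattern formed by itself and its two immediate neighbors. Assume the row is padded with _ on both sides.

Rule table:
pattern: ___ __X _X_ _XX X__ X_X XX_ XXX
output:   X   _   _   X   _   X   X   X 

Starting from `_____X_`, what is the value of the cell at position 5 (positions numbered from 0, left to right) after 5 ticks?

tick 1: XXXX___
tick 2: XXXX_XX
tick 3: XXXXXXX
tick 4: XXXXXXX  (fixed point — unchanged through tick 5)
position 5 holds X

X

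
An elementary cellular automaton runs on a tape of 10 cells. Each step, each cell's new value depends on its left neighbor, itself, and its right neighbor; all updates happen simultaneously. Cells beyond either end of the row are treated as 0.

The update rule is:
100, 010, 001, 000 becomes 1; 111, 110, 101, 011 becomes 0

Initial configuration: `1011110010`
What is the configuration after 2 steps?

1000001111
1111110000

1111110000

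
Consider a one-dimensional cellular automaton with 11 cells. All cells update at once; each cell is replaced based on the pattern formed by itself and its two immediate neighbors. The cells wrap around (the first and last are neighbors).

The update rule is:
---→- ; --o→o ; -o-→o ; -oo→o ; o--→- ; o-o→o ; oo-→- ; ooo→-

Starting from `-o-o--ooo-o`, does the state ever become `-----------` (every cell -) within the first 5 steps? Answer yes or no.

no

oooo-oo--oo
----oo--oo-
---oo--oo--
--oo--oo---
-oo--oo----
step 5 is -oo--oo----, still not uniform -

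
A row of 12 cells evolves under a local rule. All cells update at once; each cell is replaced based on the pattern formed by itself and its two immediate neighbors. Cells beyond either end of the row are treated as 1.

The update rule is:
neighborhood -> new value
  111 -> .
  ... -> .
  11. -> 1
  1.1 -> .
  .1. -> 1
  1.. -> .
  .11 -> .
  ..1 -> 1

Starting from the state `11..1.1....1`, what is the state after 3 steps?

.1.11.1.1.1.

.1.11.1...1.
.1..1.1..11.
.1.11.1.1.1.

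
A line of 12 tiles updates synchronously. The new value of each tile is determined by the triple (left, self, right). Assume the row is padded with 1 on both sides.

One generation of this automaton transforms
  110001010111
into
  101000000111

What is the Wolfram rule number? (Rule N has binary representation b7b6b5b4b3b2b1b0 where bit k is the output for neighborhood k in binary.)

152

position 0: 111 → 1  (bit 7 = 1)
position 1: 110 → 0  (bit 6 = 0)
position 6: 101 → 0  (bit 5 = 0)
position 2: 100 → 1  (bit 4 = 1)
position 9: 011 → 1  (bit 3 = 1)
position 5: 010 → 0  (bit 2 = 0)
position 4: 001 → 0  (bit 1 = 0)
position 3: 000 → 0  (bit 0 = 0)
bits b7..b0 = 10011000 = 152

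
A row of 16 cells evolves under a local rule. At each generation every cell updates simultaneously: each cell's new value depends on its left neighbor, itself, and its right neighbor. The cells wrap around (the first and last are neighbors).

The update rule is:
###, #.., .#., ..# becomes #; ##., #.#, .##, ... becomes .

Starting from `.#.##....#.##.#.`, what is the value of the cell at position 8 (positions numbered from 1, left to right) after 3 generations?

##...#..##....##
#.#.####..#..#.#
..#..##.######..
position 8 holds .

.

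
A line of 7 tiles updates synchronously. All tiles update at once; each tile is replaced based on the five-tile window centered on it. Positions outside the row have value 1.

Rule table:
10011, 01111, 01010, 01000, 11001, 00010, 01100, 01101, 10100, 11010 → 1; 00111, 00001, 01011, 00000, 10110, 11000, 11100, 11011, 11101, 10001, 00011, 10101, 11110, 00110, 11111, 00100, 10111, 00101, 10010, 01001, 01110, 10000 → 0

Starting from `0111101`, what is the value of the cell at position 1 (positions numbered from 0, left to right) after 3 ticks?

0010000
1001000
0100100
position 1 holds 1

1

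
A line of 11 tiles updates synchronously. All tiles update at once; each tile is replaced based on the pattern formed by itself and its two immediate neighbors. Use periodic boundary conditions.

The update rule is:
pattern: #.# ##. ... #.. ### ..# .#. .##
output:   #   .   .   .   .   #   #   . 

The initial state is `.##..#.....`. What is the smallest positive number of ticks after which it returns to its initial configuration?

22

#...##.....
#..#......#
..##.....#.
.#......##.
##.....#...
......##..#
.....#...##
....##..#..
...#...##..
..##..#....
.#...##....
##..#......
...##.....#
..#......##
.##.....#..
#......##..
#.....#...#
.....##..#.
....#...##.
...##..#...
..#...##...
.##..#.....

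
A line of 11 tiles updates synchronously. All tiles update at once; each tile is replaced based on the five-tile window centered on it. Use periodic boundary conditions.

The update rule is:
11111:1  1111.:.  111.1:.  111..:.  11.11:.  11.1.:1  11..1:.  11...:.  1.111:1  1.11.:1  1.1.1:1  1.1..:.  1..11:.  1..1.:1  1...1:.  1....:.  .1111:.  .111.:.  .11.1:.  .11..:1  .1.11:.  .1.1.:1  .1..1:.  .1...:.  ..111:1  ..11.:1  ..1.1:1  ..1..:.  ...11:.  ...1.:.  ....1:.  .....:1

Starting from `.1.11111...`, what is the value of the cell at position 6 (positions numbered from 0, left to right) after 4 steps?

.

.1.1.1.....
.1111...11.
.1......11.
1...11..11.
position 6 holds .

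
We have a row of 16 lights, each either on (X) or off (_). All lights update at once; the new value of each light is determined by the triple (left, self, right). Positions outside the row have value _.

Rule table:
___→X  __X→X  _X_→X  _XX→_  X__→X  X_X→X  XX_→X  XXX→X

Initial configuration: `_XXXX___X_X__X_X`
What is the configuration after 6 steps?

step 1: X_XXXXXXXXXXXXXX
step 2: XX_XXXXXXXXXXXXX
step 3: _XX_XXXXXXXXXXXX
step 4: X_XX_XXXXXXXXXXX
step 5: XX_XX_XXXXXXXXXX
step 6: _XX_XX_XXXXXXXXX

_XX_XX_XXXXXXXXX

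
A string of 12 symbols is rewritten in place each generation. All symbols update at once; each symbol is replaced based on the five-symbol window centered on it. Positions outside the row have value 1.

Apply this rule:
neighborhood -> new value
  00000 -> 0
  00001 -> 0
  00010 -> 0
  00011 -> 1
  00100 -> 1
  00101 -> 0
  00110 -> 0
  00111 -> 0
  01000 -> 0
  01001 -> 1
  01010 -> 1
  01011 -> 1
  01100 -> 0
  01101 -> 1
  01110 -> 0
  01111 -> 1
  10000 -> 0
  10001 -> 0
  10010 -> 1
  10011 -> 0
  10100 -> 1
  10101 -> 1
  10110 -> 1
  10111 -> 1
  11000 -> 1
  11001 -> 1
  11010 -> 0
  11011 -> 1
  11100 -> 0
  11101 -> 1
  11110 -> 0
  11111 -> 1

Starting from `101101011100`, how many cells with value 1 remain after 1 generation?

8

generation 1: 111101110010
count of 1: 8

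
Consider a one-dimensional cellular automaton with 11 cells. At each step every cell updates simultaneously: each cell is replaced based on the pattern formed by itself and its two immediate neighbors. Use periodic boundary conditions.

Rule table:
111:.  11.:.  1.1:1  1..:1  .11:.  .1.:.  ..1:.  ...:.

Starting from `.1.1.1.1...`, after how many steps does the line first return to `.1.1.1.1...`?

..1.1.1.1..
...1.1.1.1.
....1.1.1.1
1....1.1.1.
.1....1.1.1
1.1....1.1.
.1.1....1.1
1.1.1....1.
.1.1.1....1
1.1.1.1....
.1.1.1.1...

11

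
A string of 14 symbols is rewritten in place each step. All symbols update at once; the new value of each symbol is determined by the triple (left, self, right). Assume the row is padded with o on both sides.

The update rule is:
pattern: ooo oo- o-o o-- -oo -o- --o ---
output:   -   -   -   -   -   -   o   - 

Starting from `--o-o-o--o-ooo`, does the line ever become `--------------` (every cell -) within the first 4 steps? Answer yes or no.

no

-o------o-----
-------o-----o
------o-----o-
-----o-----o--
step 4 is -----o-----o--, still not uniform -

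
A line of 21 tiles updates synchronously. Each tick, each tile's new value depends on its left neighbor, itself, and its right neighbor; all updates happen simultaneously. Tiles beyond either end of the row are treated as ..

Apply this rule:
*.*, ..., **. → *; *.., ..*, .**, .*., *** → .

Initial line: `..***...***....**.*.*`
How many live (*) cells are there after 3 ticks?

5

tick 1: *...*.*...*.**..**.*.
tick 2: ..*..*..*..*.*...**..
tick 3: *...........*..*..*.*
count of *: 5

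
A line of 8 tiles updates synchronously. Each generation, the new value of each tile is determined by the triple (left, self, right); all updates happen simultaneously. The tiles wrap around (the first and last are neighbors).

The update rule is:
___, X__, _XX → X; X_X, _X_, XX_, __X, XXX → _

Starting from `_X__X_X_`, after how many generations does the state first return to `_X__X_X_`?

24

__X____X
X__XXX__
_X_X__X_
____X__X
XXX__X__
X__X__X_
_X__X___
__X__XXX
X__X_X__
_X____X_
__XXX__X
X_X__X__
___X__X_
XX__X__X
__X__X_X
X__X____
_X__XXX_
__X_X__X
X____X__
_XXX__X_
_X__X__X
__X__X__
X__X__XX
_X__X_X_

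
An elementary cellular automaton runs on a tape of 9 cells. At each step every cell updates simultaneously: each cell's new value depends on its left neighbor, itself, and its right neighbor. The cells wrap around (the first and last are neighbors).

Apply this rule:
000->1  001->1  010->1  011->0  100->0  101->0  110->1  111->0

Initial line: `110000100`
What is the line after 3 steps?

010111101
010000101
010111101

010111101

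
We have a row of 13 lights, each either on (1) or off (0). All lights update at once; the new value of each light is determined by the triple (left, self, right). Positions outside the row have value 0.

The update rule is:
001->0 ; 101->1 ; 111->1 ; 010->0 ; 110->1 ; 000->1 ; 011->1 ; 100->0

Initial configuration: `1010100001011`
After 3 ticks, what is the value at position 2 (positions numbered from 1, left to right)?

0

0101001100111
0010001100111
1000101100111
position 2 holds 0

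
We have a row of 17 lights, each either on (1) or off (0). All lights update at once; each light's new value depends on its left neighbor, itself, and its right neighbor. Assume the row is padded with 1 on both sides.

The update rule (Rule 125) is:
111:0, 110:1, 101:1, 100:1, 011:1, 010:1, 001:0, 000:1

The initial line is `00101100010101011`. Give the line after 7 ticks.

10111111011111110
11100001110000011
00111101011111010
10100111110001111
11110100011101000
00011111010111110
11010001111100011

11010001111100011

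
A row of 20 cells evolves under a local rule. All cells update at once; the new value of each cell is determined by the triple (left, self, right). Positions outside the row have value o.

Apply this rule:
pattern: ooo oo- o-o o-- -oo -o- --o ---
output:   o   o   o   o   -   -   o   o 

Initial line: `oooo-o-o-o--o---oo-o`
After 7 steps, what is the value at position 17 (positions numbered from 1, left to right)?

o

ooooo-o-o-oo-ooo-oo-
oooooo-o-o-oo-ooo-oo
ooooooo-o-o-oo-ooo-o
oooooooo-o-o-oo-ooo-
ooooooooo-o-o-oo-ooo
oooooooooo-o-o-oo-oo
ooooooooooo-o-o-oo-o
position 17 holds o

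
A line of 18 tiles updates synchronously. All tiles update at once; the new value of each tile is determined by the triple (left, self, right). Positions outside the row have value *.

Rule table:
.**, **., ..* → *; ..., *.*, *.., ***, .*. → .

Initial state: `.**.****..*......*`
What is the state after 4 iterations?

.**.*........**.*.

.**.*..*.*......**
.**...*........**.
.**..*........***.
.**.*........**.*.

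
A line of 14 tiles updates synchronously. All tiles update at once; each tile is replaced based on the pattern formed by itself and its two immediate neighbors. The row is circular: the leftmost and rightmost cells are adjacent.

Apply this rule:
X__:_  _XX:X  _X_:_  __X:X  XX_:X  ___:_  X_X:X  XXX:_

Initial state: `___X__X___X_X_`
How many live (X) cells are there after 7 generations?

4

__X__X___X_X__
_X__X___X_X___
X__X___X_X____
__X___X_X____X
_X___X_X____X_
X___X_X____X__
___X_X____X__X
count of X: 4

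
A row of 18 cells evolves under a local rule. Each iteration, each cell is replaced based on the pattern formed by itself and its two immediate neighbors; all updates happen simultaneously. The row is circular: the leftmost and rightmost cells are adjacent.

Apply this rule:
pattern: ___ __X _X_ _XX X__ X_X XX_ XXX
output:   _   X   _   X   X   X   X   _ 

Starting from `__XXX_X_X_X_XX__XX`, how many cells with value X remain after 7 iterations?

XXX_XX_X_X_XXXXXXX
__XXXXX_X_XX______
_XX___XX_XXXX_____
XXXX_XXXXX__XX____
X__XXX___XXXXXX__X
XXXX_XX_XX____XXXX
___XXXXXXXX__XX___
count of X: 10

10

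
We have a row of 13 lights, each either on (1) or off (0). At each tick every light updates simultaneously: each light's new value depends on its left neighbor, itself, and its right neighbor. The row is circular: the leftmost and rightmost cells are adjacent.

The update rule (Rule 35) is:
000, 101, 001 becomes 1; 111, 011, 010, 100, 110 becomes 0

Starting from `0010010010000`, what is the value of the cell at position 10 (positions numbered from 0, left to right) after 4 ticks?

tick 1: 1100100100111
tick 2: 0001001001000
tick 3: 1110010010011
tick 4: 0000100100100
position 10 holds 1

1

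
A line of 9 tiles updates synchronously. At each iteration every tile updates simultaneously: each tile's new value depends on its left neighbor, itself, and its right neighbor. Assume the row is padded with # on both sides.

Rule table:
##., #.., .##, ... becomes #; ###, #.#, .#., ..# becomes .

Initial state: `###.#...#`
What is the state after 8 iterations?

...#.##.#

..#..##.#
#..#.##.#
##...##.#
.###.##.#
.#.#.##.#
.....##.#
####.##.#
...#.##.#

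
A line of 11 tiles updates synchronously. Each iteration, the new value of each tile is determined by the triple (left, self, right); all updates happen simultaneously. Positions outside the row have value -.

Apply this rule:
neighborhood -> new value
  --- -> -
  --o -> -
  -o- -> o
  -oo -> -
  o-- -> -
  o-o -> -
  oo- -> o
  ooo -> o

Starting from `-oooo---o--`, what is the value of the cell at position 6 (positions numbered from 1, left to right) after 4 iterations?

-

--ooo---o--
---oo---o--
----o---o--
----o---o--
position 6 holds -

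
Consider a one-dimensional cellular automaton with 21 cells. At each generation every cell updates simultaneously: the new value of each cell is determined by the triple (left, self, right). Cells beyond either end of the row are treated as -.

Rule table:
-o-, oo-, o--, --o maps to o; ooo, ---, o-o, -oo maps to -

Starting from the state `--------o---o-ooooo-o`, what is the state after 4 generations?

generation 1: -------ooo-oo-----o-o
generation 2: ------o--o--oo---oo-o
generation 3: -----ooooooo-oo-o-o-o
generation 4: ----o------o--o-o-o-o

----o------o--o-o-o-o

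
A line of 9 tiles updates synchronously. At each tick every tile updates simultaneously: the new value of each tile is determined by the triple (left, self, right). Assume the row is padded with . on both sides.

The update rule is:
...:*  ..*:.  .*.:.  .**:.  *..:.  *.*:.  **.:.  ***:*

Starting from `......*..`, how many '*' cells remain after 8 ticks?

*****...*
.***..*..
..*.....*
*...***..
..*..*..*
*........
..*******
*..*****.
count of *: 6

6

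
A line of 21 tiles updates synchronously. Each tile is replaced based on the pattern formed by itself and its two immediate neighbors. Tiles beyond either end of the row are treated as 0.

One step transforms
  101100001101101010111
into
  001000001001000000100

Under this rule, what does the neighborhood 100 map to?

0

At position 4 the neighborhood is 100; the next row has 0 there.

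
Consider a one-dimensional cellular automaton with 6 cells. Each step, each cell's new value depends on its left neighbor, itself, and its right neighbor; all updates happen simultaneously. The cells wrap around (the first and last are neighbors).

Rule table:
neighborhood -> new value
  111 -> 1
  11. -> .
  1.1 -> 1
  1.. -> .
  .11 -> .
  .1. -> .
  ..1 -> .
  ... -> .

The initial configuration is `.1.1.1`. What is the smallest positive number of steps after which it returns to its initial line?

1.1.1.
.1.1.1

2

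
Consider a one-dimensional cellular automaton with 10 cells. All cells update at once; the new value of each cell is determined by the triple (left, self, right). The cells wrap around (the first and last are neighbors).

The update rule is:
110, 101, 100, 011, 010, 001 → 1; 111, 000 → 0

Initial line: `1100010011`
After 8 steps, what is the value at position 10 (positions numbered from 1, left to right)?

0110111110
1111100011
0000110110
0001111111
1011000001
1111100011  (repeats step 2; period 4)
step 8: 0001111111
position 10 holds 1

1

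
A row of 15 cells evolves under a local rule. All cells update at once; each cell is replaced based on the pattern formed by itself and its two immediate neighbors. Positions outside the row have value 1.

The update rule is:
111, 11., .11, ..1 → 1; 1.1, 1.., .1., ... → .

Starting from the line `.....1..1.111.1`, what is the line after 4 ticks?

....1..1..111.1
...1..1..1111.1
..1..1..11111.1
.1..1..111111.1

.1..1..111111.1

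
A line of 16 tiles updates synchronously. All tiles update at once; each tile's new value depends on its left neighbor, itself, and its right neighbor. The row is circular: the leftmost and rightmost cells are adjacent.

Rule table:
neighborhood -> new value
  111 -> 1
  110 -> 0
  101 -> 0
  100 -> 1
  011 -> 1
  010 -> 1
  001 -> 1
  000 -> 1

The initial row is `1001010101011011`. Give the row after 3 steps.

1101110101011101

0111010101010011
0110010101011110
1101110101011101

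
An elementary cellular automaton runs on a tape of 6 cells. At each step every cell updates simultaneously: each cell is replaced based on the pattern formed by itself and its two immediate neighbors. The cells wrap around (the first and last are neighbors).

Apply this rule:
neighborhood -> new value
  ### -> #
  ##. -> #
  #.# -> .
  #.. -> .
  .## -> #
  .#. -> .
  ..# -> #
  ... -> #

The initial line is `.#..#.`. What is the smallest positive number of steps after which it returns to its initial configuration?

step 1: #..#..
step 2: ..#..#
step 3: .#..#.

3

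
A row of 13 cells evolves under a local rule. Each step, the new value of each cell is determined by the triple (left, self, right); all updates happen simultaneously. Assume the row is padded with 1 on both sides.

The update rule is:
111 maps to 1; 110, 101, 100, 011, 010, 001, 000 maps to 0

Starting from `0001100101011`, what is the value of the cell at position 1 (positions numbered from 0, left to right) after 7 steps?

0

0000000000001
0000000000000
0000000000000  (fixed point — unchanged through step 7)
position 1 holds 0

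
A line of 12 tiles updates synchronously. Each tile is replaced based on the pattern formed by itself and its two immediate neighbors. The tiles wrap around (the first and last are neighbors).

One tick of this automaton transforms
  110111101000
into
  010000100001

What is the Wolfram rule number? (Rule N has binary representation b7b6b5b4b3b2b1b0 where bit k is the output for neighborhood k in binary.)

66

position 4: 111 → 0  (bit 7 = 0)
position 1: 110 → 1  (bit 6 = 1)
position 2: 101 → 0  (bit 5 = 0)
position 9: 100 → 0  (bit 4 = 0)
position 0: 011 → 0  (bit 3 = 0)
position 8: 010 → 0  (bit 2 = 0)
position 11: 001 → 1  (bit 1 = 1)
position 10: 000 → 0  (bit 0 = 0)
bits b7..b0 = 01000010 = 66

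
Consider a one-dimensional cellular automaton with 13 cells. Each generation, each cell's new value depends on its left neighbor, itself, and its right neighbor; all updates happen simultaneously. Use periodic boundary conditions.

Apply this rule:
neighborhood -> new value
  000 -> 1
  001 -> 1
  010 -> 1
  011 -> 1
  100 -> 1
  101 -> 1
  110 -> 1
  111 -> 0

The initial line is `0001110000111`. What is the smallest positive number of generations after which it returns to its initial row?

generation 1: 1111011111101
generation 2: 0001110000111

2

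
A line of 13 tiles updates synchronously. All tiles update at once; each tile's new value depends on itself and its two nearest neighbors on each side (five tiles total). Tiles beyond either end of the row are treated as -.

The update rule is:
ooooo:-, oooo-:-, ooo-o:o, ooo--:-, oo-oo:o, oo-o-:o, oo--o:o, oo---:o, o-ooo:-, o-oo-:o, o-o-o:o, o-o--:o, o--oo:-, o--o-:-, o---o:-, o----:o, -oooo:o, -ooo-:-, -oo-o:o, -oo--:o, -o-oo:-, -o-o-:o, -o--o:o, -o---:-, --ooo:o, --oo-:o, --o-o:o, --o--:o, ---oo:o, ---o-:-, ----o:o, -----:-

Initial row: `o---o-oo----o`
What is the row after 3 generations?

o---o-ooooo-o
o---o--o--ooo
o---oo-oo-o--

o---oo-oo-o--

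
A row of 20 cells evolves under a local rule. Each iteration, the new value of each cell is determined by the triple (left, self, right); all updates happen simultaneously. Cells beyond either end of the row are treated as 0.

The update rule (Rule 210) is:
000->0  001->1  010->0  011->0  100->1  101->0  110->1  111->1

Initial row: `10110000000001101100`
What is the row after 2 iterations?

00101100000100011011

00011000000010100110
00101100000100011011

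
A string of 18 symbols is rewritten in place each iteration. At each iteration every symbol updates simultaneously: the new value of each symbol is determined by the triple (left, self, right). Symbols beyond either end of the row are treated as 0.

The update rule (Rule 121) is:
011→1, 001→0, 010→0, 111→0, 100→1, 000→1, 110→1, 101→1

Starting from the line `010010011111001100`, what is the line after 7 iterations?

001001010001101111

iteration 1: 001001010001101111
iteration 2: 100100101101111001
iteration 3: 010010011111001100  (repeats iteration 0; period 3)
iteration 7: 001001010001101111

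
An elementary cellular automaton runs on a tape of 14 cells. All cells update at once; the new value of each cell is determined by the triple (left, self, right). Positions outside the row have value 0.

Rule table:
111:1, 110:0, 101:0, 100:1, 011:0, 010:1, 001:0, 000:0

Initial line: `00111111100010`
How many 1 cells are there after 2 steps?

step 1: 00011111010011
step 2: 00001110011000
count of 1: 5

5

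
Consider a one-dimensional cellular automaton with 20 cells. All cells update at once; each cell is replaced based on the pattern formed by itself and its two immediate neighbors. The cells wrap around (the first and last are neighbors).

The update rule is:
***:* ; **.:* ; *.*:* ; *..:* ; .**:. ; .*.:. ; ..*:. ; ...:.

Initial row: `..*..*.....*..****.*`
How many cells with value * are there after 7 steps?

step 1: *..*..*.....*..****.
step 2: .*..*..*.....*..****
step 3: *.*..*..*.....*..***
step 4: **.*..*..*.....*..**
step 5: ***.*..*..*.....*..*
step 6: ****.*..*..*.....*..
step 7: .****.*..*..*.....*.
count of *: 8

8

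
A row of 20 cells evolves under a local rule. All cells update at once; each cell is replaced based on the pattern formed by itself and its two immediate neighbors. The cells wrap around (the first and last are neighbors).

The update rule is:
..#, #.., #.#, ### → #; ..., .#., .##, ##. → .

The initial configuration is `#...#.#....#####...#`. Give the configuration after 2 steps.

#.#.#.#.##.#.#.#.#.#

.#.#.#.#..#.###.#.#.
#.#.#.#.##.#.#.#.#.#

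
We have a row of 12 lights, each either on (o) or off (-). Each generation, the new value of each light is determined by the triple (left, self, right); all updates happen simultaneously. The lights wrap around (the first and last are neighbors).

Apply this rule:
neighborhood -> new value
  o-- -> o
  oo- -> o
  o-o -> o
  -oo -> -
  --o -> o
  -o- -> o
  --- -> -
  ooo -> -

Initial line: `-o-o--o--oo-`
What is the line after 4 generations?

------ooo-oo

ooooooooo-oo
--------oo--
-------o-oo-
------ooo-oo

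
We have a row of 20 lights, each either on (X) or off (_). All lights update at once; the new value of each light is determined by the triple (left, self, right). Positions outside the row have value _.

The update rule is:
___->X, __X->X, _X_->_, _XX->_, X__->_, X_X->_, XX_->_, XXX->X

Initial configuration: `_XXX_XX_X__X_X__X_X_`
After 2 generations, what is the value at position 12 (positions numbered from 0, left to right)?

X_X_______X____X____
____XXXXXX__XXX__XXX
position 12 holds X

X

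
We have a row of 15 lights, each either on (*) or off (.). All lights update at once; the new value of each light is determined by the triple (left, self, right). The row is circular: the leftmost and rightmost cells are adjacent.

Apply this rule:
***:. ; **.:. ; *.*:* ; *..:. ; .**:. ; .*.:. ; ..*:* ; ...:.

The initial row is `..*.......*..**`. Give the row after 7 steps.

...*..*...*....

.*.......*..*..
*.......*..*...
.......*..*...*
......*..*...*.
.....*..*...*..
....*..*...*...
...*..*...*....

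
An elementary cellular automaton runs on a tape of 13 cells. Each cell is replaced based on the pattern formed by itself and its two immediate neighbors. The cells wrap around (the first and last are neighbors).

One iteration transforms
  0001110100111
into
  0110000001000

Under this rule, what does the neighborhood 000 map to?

1

At position 1 the neighborhood is 000; the next row has 1 there.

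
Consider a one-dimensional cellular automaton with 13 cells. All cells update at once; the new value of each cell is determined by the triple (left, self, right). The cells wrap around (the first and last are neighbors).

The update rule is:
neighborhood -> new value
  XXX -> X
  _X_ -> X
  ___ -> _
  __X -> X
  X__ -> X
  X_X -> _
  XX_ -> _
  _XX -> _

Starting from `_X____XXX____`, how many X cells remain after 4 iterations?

XXX__X_X_X___
_X_XXX_X_XX_X
_X__X__X____X
_XXXXXXXX__XX
count of X: 10

10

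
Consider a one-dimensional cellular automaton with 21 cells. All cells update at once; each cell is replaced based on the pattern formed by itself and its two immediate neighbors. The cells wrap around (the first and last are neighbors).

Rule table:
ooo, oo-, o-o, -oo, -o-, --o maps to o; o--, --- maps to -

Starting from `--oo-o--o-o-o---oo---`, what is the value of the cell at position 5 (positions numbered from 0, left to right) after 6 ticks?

-ooooo-oooooo--ooo---
ooooooooooooo-oooo---
oooooooooooooooooo--o
oooooooooooooooooo-oo
ooooooooooooooooooooo
ooooooooooooooooooooo
position 5 holds o

o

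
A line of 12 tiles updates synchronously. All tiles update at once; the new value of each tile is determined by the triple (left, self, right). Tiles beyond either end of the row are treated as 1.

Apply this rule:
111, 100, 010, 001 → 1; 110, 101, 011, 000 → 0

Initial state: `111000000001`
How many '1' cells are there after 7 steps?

110100000010
100110000110
011001001000
000111111101
101011111000
001001110101
111110100100
count of 1: 7

7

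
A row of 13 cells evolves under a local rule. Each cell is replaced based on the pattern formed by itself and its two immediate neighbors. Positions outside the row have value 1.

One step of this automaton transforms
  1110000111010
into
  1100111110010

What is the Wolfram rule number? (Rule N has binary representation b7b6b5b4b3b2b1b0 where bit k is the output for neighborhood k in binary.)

143

position 0: 111 → 1  (bit 7 = 1)
position 2: 110 → 0  (bit 6 = 0)
position 10: 101 → 0  (bit 5 = 0)
position 3: 100 → 0  (bit 4 = 0)
position 7: 011 → 1  (bit 3 = 1)
position 11: 010 → 1  (bit 2 = 1)
position 6: 001 → 1  (bit 1 = 1)
position 4: 000 → 1  (bit 0 = 1)
bits b7..b0 = 10001111 = 143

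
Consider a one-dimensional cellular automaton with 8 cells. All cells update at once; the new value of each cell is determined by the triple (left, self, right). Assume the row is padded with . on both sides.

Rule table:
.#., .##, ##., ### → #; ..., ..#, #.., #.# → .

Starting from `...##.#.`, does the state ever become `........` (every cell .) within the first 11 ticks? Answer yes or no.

tick 1: ...##.#.  (fixed point — unchanged through tick 11)
tick 11 is ...##.#., still not uniform .

no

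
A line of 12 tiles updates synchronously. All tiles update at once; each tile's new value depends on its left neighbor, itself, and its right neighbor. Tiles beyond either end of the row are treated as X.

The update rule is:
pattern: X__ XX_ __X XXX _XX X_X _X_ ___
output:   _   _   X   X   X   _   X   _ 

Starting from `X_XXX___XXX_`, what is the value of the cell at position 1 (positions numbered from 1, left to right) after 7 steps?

__XX___XXX__
_XX___XXX__X
_X___XXX__XX
_X__XXX__XXX
_X_XXX__XXXX
_X_XX__XXXXX
_X_X__XXXXXX
position 1 holds _

_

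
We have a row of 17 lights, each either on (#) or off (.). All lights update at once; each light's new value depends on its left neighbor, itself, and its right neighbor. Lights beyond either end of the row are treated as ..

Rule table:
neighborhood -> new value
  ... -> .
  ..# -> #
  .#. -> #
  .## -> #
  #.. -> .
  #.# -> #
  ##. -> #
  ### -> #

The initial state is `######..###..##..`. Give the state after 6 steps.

###############..

step 1: ######.####.###..
step 2: ###############..
step 3: ###############..  (fixed point — unchanged through step 6)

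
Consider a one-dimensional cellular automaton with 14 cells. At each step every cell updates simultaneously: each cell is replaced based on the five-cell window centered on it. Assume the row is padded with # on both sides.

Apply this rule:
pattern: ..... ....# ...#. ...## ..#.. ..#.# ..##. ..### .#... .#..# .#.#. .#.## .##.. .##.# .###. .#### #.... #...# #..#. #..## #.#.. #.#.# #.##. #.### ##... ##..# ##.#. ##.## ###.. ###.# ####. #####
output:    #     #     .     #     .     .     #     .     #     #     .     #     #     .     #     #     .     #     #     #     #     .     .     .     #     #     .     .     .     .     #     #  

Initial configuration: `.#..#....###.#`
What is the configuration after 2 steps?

..#...#...####

.###.#.##.#...
..#...#...####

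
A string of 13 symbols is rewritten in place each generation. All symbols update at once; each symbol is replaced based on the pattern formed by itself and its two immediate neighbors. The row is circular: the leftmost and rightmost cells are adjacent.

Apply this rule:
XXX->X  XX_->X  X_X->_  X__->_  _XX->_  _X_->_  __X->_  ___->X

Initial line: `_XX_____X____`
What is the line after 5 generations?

__X_XXX___XXX
_____XX_X__XX
_XXX__X_____X
__XX____XXX__
X__X_XX__XX_X

X__X_XX__XX_X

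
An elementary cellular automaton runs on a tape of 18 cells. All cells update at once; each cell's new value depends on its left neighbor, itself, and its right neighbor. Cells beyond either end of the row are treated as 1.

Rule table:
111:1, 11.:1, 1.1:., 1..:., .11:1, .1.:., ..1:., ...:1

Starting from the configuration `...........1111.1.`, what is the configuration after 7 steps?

.111111111.1111...

step 1: .111111111.1111...
step 2: .111111111.1111.1.
step 3: .111111111.1111...  (repeats step 1; period 2)
step 7: .111111111.1111...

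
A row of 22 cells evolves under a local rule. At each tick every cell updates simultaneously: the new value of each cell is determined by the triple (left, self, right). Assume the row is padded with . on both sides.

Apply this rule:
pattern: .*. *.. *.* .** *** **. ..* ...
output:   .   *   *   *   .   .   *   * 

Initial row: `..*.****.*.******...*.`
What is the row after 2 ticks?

**.**...*.**.....***.*
*.**.***.**.******..*.

*.**.***.**.******..*.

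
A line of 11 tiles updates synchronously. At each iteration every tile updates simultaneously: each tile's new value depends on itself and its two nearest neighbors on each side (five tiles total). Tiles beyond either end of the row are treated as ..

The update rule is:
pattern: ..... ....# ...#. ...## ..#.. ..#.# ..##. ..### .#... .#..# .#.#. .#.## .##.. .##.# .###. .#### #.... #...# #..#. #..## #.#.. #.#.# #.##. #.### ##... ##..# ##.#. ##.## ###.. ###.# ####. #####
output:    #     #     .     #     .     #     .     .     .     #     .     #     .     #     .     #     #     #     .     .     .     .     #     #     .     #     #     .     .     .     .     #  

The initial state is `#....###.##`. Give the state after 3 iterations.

...###...##

..###....#.
##....##...
...###...##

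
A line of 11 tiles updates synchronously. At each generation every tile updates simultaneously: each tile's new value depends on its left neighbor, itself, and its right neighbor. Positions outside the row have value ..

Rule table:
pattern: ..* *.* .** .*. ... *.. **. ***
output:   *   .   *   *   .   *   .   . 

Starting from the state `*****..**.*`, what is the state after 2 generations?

*....***..*
**..**..***

**..**..***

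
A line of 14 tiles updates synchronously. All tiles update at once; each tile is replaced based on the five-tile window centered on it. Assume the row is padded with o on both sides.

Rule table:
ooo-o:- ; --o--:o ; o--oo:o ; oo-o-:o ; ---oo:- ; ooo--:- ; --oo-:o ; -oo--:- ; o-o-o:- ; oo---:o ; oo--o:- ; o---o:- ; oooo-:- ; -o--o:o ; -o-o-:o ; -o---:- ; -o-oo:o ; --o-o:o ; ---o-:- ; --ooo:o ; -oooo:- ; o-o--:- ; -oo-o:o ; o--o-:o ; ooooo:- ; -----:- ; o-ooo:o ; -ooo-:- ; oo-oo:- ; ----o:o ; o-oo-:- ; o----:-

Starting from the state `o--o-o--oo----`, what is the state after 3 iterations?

--ooo-ooo-o-o-
-oo---o--o-o-o
---o--ooooo-oo

---o--ooooo-oo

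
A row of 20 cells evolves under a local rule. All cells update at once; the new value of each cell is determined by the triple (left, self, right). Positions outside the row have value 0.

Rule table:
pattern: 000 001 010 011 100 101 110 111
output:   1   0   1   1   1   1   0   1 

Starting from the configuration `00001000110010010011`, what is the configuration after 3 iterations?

iteration 1: 11101110101011011010
iteration 2: 11011101111110110111
iteration 3: 10111011111101101110

10111011111101101110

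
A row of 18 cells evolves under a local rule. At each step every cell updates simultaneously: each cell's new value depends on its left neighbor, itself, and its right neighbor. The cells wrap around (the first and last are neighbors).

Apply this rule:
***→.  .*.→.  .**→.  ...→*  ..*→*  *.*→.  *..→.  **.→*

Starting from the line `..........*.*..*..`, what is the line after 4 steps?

........*.***....*

**********....*..*
.........*.***..*.
*********....*.*..
........*.***....*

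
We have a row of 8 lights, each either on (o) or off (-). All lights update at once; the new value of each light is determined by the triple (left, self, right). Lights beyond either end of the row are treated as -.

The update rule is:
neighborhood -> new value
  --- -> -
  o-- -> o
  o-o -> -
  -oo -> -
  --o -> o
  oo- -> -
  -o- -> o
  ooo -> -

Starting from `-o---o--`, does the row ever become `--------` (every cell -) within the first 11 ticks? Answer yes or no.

ooo-ooo-
-------o
------oo
-----o--
----ooo-
---o---o
--ooo-oo
-o------
ooo-----
---o----
--ooo---
tick 11 is --ooo---, still not uniform -

no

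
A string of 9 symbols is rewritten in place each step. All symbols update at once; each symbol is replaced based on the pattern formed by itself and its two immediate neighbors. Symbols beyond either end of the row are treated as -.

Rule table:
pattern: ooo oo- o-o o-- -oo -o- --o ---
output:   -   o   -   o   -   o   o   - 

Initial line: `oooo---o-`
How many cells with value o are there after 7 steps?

4

---oo-ooo
--o-o---o
-oo-oo-oo
o-o--o--o
o-ooooooo
o-------o
oo-----oo
count of o: 4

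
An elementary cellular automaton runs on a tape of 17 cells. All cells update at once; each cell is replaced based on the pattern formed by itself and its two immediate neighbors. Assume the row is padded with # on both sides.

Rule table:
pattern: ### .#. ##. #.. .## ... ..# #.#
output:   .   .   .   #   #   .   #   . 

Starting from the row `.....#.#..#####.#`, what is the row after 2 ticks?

#...#...###.....#
.#.#.#.##..#...##

.#.#.#.##..#...##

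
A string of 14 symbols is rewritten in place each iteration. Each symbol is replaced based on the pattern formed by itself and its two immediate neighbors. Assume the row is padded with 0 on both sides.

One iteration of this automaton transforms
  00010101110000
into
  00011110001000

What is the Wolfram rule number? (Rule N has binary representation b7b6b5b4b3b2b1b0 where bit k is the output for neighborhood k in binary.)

position 8: 111 → 0  (bit 7 = 0)
position 9: 110 → 0  (bit 6 = 0)
position 4: 101 → 1  (bit 5 = 1)
position 10: 100 → 1  (bit 4 = 1)
position 7: 011 → 0  (bit 3 = 0)
position 3: 010 → 1  (bit 2 = 1)
position 2: 001 → 0  (bit 1 = 0)
position 0: 000 → 0  (bit 0 = 0)
bits b7..b0 = 00110100 = 52

52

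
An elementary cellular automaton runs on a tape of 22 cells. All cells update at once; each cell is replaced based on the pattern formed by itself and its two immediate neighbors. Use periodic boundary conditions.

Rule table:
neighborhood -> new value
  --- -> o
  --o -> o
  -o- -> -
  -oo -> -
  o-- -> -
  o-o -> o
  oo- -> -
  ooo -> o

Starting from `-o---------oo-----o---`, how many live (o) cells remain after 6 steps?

9

o--oooooooo---oooo--oo
--o-oooooo--oo-oo--o-o
-o-o-oooo--o--o---o-o-
o-o-o-oo--o--o--oo-o--
-o-o-o---o--o--o--o--o
o-o-o--oo--o--o--o--o-
count of o: 9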